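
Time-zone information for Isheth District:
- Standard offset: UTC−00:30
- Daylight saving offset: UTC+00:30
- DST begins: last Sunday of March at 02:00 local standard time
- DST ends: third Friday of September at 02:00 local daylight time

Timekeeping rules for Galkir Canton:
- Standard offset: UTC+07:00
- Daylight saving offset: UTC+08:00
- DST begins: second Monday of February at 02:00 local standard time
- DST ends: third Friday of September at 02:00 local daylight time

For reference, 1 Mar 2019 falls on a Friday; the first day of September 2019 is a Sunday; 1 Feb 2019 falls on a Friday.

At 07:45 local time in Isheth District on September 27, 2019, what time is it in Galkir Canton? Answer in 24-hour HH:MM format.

15:15

1 March 2019 is a Friday, so Sundays fall on 3, 10, 17, 24, 31; the last is March 31.
1 September 2019 is a Sunday, so the first Friday is September 6 and the third is September 20.
Daylight saving runs 31 March – 20 September; September 27, 2019 is outside that window, so Isheth District is on standard time at UTC−00:30.
07:45 Isheth District + 0h30m = 08:15 UTC.
1 February 2019 is a Friday, so the first Monday is February 4 and the second is February 11.
1 September 2019 is a Sunday, so the first Friday is September 6 and the third is September 20.
At the standard offset (UTC+07:00), 08:15 UTC + 7h = 15:15 Galkir Canton standard time.
The standard-time date in Galkir Canton, September 27, 2019, does not fall between 11 February and 20 September, so daylight saving is not in effect and Galkir Canton is at UTC+07:00.
08:15 UTC + 7h = 15:15 Galkir Canton.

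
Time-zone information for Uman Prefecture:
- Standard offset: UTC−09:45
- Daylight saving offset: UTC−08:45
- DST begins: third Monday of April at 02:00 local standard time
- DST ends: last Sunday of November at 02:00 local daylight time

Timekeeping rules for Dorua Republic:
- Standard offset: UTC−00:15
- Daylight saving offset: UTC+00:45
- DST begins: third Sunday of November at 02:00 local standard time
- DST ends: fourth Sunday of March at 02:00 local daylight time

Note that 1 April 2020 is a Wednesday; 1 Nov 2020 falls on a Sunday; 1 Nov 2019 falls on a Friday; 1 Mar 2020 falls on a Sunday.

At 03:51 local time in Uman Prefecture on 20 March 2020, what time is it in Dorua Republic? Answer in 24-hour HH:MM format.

1 April 2020 is a Wednesday, so the first Monday is April 6 and the third is April 20.
1 November 2020 is a Sunday, so Sundays fall on 1, 8, 15, 22, 29; the last is November 29.
20 March 2020 is outside the daylight-saving period (20 April – 29 November), so Uman Prefecture is on standard time, UTC−09:45.
03:51 Uman Prefecture + 9h45m = 13:36 UTC.
1 November 2019 is a Friday, so the first Sunday is November 3 and the third is November 17.
1 March 2020 is a Sunday, so the first Sunday is March 1 and the fourth is March 22.
At the standard offset (UTC−00:15), 13:36 UTC − 0h15m = 13:21 Dorua Republic standard time.
The standard-time date in Dorua Republic, 20 March 2020, falls between 17 November 2019 and 22 March 2020, so daylight saving is in effect and Dorua Republic is at UTC+00:45.
13:36 UTC + 0h45m = 14:21 Dorua Republic.

14:21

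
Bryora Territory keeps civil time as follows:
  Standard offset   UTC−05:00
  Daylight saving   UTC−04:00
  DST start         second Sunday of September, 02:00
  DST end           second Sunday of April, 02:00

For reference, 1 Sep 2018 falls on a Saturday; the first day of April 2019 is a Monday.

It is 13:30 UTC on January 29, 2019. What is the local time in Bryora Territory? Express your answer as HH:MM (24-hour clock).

09:30

1 September 2018 is a Saturday, so the first Sunday is September 2 and the second is September 9.
1 April 2019 is a Monday, so the first Sunday is April 7 and the second is April 14.
At the standard offset (UTC−05:00), 13:30 UTC − 5h = 08:30 Bryora Territory standard time.
Daylight saving runs 9 September 2018 – 14 April 2019; the standard-time date in Bryora Territory, January 29, 2019, is inside that window, so Bryora Territory is at UTC−04:00.
13:30 UTC − 4h = 09:30 local.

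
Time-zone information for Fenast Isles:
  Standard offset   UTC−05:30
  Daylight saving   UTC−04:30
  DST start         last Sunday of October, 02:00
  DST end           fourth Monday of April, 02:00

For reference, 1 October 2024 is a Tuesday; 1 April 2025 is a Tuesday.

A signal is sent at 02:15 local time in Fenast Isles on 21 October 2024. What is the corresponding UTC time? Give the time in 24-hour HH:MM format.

1 October 2024 is a Tuesday, so Sundays fall on 6, 13, 20, 27; the last is October 27.
1 April 2025 is a Tuesday, so the first Monday is April 7 and the fourth is April 28.
21 October 2024 is outside the daylight-saving period (27 October 2024 – 28 April 2025), so Fenast Isles is on standard time, UTC−05:30.
02:15 local + 5h30m = 07:45 UTC.

07:45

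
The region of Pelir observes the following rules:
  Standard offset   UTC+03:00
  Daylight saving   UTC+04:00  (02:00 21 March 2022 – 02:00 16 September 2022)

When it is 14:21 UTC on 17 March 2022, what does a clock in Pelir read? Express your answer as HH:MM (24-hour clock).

At the standard offset (UTC+03:00), 14:21 UTC + 3h = 17:21 Pelir standard time.
Daylight saving runs 21 March – 16 September; the standard-time date in Pelir, 17 March 2022, is outside that window, so Pelir is on standard time at UTC+03:00.
14:21 UTC + 3h = 17:21 local.

17:21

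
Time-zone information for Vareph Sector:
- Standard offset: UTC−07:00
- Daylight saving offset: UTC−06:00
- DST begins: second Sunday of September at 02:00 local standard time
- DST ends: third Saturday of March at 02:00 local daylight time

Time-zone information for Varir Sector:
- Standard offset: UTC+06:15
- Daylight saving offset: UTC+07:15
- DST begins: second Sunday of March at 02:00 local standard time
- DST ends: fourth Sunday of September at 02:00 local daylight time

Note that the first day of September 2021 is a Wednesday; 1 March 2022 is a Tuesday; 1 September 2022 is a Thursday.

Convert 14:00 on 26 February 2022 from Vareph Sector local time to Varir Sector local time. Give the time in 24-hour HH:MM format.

02:15

1 September 2021 is a Wednesday, so the first Sunday is September 5 and the second is September 12.
1 March 2022 is a Tuesday, so the first Saturday is March 5 and the third is March 19.
26 February 2022 lies within the daylight-saving period (12 September 2021 – 19 March 2022), so Vareph Sector is on daylight time, UTC−06:00.
14:00 Vareph Sector + 6h = 20:00 UTC.
1 March 2022 is a Tuesday, so the first Sunday is March 6 and the second is March 13.
1 September 2022 is a Thursday, so the first Sunday is September 4 and the fourth is September 25.
At the standard offset (UTC+06:15), 20:00 UTC + 6h15m = 02:15 Varir Sector standard time (rolling into the next day, 27 February 2022).
The standard-time date in Varir Sector, 27 February 2022, does not fall between 13 March and 25 September, so daylight saving is not in effect and Varir Sector is at UTC+06:15.
20:00 UTC + 6h15m = 02:15 Varir Sector (rolling into the next day, 27 February 2022).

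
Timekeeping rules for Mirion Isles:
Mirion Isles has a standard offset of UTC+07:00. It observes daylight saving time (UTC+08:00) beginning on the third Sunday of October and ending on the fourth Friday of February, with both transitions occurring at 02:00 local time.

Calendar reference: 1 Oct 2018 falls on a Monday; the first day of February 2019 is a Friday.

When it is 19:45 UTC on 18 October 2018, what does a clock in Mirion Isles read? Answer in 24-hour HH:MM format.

1 October 2018 is a Monday, so the first Sunday is October 7 and the third is October 21.
1 February 2019 is a Friday, so the first Friday is February 1 and the fourth is February 22.
At the standard offset (UTC+07:00), 19:45 UTC + 7h = 02:45 Mirion Isles standard time (rolling into the next day, 19 October 2018).
The standard-time date in Mirion Isles, 19 October 2018, does not fall between 21 October 2018 and 22 February 2019, so daylight saving is not in effect and Mirion Isles is at UTC+07:00.
19:45 UTC + 7h = 02:45 local (rolling into the next day, 19 October 2018).

02:45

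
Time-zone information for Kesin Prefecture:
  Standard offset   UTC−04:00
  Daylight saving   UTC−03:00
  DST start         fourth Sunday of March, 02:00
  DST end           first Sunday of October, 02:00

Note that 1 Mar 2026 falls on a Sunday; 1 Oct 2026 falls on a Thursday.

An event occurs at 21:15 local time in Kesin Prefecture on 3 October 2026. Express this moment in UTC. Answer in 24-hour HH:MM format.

00:15

1 March 2026 is a Sunday, so the first Sunday is March 1 and the fourth is March 22.
1 October 2026 is a Thursday, so the first Sunday is October 4.
Daylight saving runs 22 March – 4 October; 3 October 2026 is inside that window, so Kesin Prefecture is at UTC−03:00.
21:15 local + 3h = 00:15 UTC (rolling into the next day, 4 October 2026).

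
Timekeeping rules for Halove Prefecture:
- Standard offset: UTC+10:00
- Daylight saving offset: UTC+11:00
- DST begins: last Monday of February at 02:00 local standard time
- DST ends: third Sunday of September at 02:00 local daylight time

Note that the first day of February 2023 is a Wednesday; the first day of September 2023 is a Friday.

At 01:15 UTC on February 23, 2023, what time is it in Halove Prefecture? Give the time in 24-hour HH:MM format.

11:15

1 February 2023 is a Wednesday, so Mondays fall on 6, 13, 20, 27; the last is February 27.
1 September 2023 is a Friday, so the first Sunday is September 3 and the third is September 17.
At the standard offset (UTC+10:00), 01:15 UTC + 10h = 11:15 Halove Prefecture standard time.
The standard-time date in Halove Prefecture, February 23, 2023, does not fall between 27 February and 17 September, so daylight saving is not in effect and Halove Prefecture is at UTC+10:00.
01:15 UTC + 10h = 11:15 local.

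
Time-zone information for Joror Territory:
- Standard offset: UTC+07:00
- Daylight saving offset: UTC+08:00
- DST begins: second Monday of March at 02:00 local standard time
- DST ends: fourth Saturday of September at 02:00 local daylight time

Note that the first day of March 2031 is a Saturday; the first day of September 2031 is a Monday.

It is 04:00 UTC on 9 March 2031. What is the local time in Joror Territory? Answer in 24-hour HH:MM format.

1 March 2031 is a Saturday, so the first Monday is March 3 and the second is March 10.
1 September 2031 is a Monday, so the first Saturday is September 6 and the fourth is September 27.
At the standard offset (UTC+07:00), 04:00 UTC + 7h = 11:00 Joror Territory standard time.
The standard-time date in Joror Territory, 9 March 2031, is outside the daylight-saving period (10 March – 27 September), so Joror Territory is on standard time, UTC+07:00.
04:00 UTC + 7h = 11:00 local.

11:00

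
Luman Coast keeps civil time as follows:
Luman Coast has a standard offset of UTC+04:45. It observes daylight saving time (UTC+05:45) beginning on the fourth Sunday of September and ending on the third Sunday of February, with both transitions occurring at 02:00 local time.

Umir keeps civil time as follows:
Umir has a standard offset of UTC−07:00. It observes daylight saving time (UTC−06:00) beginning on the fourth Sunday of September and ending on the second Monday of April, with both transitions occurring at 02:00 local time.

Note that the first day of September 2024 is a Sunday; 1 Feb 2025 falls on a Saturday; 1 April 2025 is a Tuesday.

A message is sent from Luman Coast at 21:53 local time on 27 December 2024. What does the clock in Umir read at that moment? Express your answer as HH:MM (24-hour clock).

10:08

1 September 2024 is a Sunday, so the first Sunday is September 1 and the fourth is September 22.
1 February 2025 is a Saturday, so the first Sunday is February 2 and the third is February 16.
27 December 2024 lies within the daylight-saving period (22 September 2024 – 16 February 2025), so Luman Coast is on daylight time, UTC+05:45.
21:53 Luman Coast − 5h45m = 16:08 UTC.
1 September 2024 is a Sunday, so the first Sunday is September 1 and the fourth is September 22.
1 April 2025 is a Tuesday, so the first Monday is April 7 and the second is April 14.
At the standard offset (UTC−07:00), 16:08 UTC − 7h = 09:08 Umir standard time.
Daylight saving runs 22 September 2024 – 14 April 2025; the standard-time date in Umir, 27 December 2024, is inside that window, so Umir is at UTC−06:00.
16:08 UTC − 6h = 10:08 Umir.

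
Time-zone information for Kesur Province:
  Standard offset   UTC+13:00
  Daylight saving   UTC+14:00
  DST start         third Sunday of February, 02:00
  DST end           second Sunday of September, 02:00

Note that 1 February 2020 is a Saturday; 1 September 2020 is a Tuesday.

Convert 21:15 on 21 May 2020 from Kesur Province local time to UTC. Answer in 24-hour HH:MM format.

07:15

1 February 2020 is a Saturday, so the first Sunday is February 2 and the third is February 16.
1 September 2020 is a Tuesday, so the first Sunday is September 6 and the second is September 13.
Daylight saving runs 16 February – 13 September; 21 May 2020 is inside that window, so Kesur Province is at UTC+14:00.
21:15 local − 14h = 07:15 UTC.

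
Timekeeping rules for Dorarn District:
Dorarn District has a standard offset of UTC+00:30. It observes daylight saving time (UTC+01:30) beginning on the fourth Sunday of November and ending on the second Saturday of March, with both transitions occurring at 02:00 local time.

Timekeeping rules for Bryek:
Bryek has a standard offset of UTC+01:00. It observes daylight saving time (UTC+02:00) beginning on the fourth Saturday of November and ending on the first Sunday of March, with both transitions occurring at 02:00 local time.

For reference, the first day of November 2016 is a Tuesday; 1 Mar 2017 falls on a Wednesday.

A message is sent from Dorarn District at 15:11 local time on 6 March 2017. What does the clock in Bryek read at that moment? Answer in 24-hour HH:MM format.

1 November 2016 is a Tuesday, so the first Sunday is November 6 and the fourth is November 27.
1 March 2017 is a Wednesday, so the first Saturday is March 4 and the second is March 11.
Daylight saving runs 27 November 2016 – 11 March 2017; 6 March 2017 is inside that window, so Dorarn District is at UTC+01:30.
15:11 Dorarn District − 1h30m = 13:41 UTC.
1 November 2016 is a Tuesday, so the first Saturday is November 5 and the fourth is November 26.
1 March 2017 is a Wednesday, so the first Sunday is March 5.
At the standard offset (UTC+01:00), 13:41 UTC + 1h = 14:41 Bryek standard time.
The standard-time date in Bryek, 6 March 2017, does not fall between 26 November 2016 and 5 March 2017, so daylight saving is not in effect and Bryek is at UTC+01:00.
13:41 UTC + 1h = 14:41 Bryek.

14:41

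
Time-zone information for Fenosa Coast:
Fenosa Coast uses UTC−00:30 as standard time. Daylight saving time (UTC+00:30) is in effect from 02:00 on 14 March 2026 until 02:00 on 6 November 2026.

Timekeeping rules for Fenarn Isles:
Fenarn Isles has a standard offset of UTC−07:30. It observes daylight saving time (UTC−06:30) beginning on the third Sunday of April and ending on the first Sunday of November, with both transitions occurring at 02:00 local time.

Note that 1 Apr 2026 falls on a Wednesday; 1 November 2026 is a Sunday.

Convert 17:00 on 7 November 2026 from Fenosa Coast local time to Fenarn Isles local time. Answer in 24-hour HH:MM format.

10:00

7 November 2026 is outside the daylight-saving period (14 March – 6 November), so Fenosa Coast is on standard time, UTC−00:30.
17:00 Fenosa Coast + 0h30m = 17:30 UTC.
1 April 2026 is a Wednesday, so the first Sunday is April 5 and the third is April 19.
1 November 2026 is a Sunday, so the first Sunday is November 1.
At the standard offset (UTC−07:30), 17:30 UTC − 7h30m = 10:00 Fenarn Isles standard time.
The standard-time date in Fenarn Isles, 7 November 2026, is outside the daylight-saving period (19 April – 1 November), so Fenarn Isles is on standard time, UTC−07:30.
17:30 UTC − 7h30m = 10:00 Fenarn Isles.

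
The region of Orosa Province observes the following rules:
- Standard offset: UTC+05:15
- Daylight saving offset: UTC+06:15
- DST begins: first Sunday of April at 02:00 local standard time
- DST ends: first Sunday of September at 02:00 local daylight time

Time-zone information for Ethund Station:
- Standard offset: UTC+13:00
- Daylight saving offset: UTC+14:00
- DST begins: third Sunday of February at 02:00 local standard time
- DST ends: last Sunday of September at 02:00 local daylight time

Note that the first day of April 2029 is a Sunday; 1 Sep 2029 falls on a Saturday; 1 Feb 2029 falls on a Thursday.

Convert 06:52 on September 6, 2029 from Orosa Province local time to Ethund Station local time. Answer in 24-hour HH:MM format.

15:37

1 April 2029 is a Sunday, so the first Sunday is April 1.
1 September 2029 is a Saturday, so the first Sunday is September 2.
Daylight saving runs 1 April – 2 September; September 6, 2029 is outside that window, so Orosa Province is on standard time at UTC+05:15.
06:52 Orosa Province − 5h15m = 01:37 UTC.
1 February 2029 is a Thursday, so the first Sunday is February 4 and the third is February 18.
1 September 2029 is a Saturday, so Sundays fall on 2, 9, 16, 23, 30; the last is September 30.
At the standard offset (UTC+13:00), 01:37 UTC + 13h = 14:37 Ethund Station standard time.
The standard-time date in Ethund Station, September 6, 2029, falls between 18 February and 30 September, so daylight saving is in effect and Ethund Station is at UTC+14:00.
01:37 UTC + 14h = 15:37 Ethund Station.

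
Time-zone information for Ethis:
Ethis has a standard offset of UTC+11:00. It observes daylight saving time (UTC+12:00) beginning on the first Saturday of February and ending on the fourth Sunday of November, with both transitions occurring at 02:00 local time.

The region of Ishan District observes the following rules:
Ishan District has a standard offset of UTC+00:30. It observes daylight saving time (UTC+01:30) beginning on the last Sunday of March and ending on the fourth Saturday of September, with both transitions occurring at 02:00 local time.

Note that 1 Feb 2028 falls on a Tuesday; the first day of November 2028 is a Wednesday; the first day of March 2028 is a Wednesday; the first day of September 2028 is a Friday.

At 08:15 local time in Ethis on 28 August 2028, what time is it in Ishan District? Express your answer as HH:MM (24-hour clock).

21:45

1 February 2028 is a Tuesday, so the first Saturday is February 5.
1 November 2028 is a Wednesday, so the first Sunday is November 5 and the fourth is November 26.
28 August 2028 lies within the daylight-saving period (5 February – 26 November), so Ethis is on daylight time, UTC+12:00.
08:15 Ethis − 12h = 20:15 UTC (rolling into the previous day, 27 August 2028).
1 March 2028 is a Wednesday, so Sundays fall on 5, 12, 19, 26; the last is March 26.
1 September 2028 is a Friday, so the first Saturday is September 2 and the fourth is September 23.
At the standard offset (UTC+00:30), 20:15 UTC + 0h30m = 20:45 Ishan District standard time.
The standard-time date in Ishan District, 27 August 2028, lies within the daylight-saving period (26 March – 23 September), so Ishan District is on daylight time, UTC+01:30.
20:15 UTC + 1h30m = 21:45 Ishan District.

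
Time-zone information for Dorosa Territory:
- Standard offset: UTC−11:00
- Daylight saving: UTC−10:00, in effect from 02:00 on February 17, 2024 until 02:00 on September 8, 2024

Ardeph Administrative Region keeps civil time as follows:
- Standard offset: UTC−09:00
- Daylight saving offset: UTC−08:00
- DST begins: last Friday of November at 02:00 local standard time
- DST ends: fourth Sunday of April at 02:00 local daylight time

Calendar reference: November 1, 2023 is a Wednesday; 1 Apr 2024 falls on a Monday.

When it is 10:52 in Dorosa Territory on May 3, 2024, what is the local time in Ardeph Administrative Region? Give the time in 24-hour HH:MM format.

May 3, 2024 falls between 17 February and 8 September, so daylight saving is in effect and Dorosa Territory is at UTC−10:00.
10:52 Dorosa Territory + 10h = 20:52 UTC.
1 November 2023 is a Wednesday, so Fridays fall on 3, 10, 17, 24; the last is November 24.
1 April 2024 is a Monday, so the first Sunday is April 7 and the fourth is April 28.
At the standard offset (UTC−09:00), 20:52 UTC − 9h = 11:52 Ardeph Administrative Region standard time.
The standard-time date in Ardeph Administrative Region, May 3, 2024, is outside the daylight-saving period (24 November 2023 – 28 April 2024), so Ardeph Administrative Region is on standard time, UTC−09:00.
20:52 UTC − 9h = 11:52 Ardeph Administrative Region.

11:52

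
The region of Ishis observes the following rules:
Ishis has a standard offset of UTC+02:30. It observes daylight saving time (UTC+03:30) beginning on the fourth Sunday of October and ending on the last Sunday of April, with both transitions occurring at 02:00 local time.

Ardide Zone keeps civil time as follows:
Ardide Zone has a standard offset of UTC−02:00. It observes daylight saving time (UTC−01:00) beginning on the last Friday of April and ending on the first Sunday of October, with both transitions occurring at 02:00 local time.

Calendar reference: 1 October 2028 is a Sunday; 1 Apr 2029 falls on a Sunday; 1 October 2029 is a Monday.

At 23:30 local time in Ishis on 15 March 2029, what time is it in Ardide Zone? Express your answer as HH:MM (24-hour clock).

1 October 2028 is a Sunday, so the first Sunday is October 1 and the fourth is October 22.
1 April 2029 is a Sunday, so Sundays fall on 1, 8, 15, 22, 29; the last is April 29.
15 March 2029 falls between 22 October 2028 and 29 April 2029, so daylight saving is in effect and Ishis is at UTC+03:30.
23:30 Ishis − 3h30m = 20:00 UTC.
1 April 2029 is a Sunday, so Fridays fall on 6, 13, 20, 27; the last is April 27.
1 October 2029 is a Monday, so the first Sunday is October 7.
At the standard offset (UTC−02:00), 20:00 UTC − 2h = 18:00 Ardide Zone standard time.
The standard-time date in Ardide Zone, 15 March 2029, is outside the daylight-saving period (27 April – 7 October), so Ardide Zone is on standard time, UTC−02:00.
20:00 UTC − 2h = 18:00 Ardide Zone.

18:00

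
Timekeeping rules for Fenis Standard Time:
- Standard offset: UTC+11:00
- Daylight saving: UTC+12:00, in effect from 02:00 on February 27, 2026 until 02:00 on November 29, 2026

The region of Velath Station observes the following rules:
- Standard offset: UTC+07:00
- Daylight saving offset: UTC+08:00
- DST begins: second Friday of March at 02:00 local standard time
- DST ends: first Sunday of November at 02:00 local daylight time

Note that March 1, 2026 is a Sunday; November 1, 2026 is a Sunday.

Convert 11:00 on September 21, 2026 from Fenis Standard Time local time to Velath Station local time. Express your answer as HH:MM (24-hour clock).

September 21, 2026 lies within the daylight-saving period (27 February – 29 November), so Fenis Standard Time is on daylight time, UTC+12:00.
11:00 Fenis Standard Time − 12h = 23:00 UTC (rolling into the previous day, 20 September 2026).
1 March 2026 is a Sunday, so the first Friday is March 6 and the second is March 13.
1 November 2026 is a Sunday, so the first Sunday is November 1.
At the standard offset (UTC+07:00), 23:00 UTC + 7h = 06:00 Velath Station standard time (rolling into the next day, 21 September 2026).
The standard-time date in Velath Station, September 21, 2026, lies within the daylight-saving period (13 March – 1 November), so Velath Station is on daylight time, UTC+08:00.
23:00 UTC + 8h = 07:00 Velath Station (rolling into the next day, 21 September 2026).

07:00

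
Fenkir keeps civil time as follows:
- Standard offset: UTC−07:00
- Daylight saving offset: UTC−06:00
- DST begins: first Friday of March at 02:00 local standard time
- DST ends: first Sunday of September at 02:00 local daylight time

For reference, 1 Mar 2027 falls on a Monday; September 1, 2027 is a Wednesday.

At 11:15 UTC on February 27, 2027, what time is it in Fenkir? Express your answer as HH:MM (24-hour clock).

04:15

1 March 2027 is a Monday, so the first Friday is March 5.
1 September 2027 is a Wednesday, so the first Sunday is September 5.
At the standard offset (UTC−07:00), 11:15 UTC − 7h = 04:15 Fenkir standard time.
The standard-time date in Fenkir, February 27, 2027, is outside the daylight-saving period (5 March – 5 September), so Fenkir is on standard time, UTC−07:00.
11:15 UTC − 7h = 04:15 local.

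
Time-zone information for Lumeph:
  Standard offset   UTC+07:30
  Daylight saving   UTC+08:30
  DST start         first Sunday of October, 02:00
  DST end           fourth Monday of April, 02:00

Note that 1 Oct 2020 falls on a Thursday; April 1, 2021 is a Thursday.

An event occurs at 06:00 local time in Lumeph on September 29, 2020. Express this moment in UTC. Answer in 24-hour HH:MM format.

1 October 2020 is a Thursday, so the first Sunday is October 4.
1 April 2021 is a Thursday, so the first Monday is April 5 and the fourth is April 26.
September 29, 2020 does not fall between 4 October 2020 and 26 April 2021, so daylight saving is not in effect and Lumeph is at UTC+07:30.
06:00 local − 7h30m = 22:30 UTC (rolling into the previous day, 28 September 2020).

22:30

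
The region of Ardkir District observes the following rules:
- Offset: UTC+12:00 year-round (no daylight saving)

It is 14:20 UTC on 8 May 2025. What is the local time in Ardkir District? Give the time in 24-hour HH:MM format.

Ardkir District stays on UTC+12:00 all year.
14:20 UTC + 12h = 02:20 local (rolling into the next day, 9 May 2025).

02:20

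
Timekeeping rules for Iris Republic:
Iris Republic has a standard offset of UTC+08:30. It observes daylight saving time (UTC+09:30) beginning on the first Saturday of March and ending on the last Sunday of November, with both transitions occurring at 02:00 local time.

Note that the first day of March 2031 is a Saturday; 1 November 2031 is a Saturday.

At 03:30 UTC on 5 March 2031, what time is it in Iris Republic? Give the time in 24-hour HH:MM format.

13:00

1 March 2031 is a Saturday, so the first Saturday is March 1.
1 November 2031 is a Saturday, so Sundays fall on 2, 9, 16, 23, 30; the last is November 30.
At the standard offset (UTC+08:30), 03:30 UTC + 8h30m = 12:00 Iris Republic standard time.
Daylight saving runs 1 March – 30 November; the standard-time date in Iris Republic, 5 March 2031, is inside that window, so Iris Republic is at UTC+09:30.
03:30 UTC + 9h30m = 13:00 local.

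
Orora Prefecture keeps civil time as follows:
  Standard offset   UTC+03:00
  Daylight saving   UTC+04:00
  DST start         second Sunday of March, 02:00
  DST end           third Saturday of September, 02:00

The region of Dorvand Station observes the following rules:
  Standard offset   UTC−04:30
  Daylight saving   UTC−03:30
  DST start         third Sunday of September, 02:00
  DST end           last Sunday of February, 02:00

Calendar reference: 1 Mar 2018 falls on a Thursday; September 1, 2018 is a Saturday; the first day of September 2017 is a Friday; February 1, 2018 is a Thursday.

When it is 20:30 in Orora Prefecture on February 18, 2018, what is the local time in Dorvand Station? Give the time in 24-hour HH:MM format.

1 March 2018 is a Thursday, so the first Sunday is March 4 and the second is March 11.
1 September 2018 is a Saturday, so the first Saturday is September 1 and the third is September 15.
Daylight saving runs 11 March – 15 September; February 18, 2018 is outside that window, so Orora Prefecture is on standard time at UTC+03:00.
20:30 Orora Prefecture − 3h = 17:30 UTC.
1 September 2017 is a Friday, so the first Sunday is September 3 and the third is September 17.
1 February 2018 is a Thursday, so Sundays fall on 4, 11, 18, 25; the last is February 25.
At the standard offset (UTC−04:30), 17:30 UTC − 4h30m = 13:00 Dorvand Station standard time.
The standard-time date in Dorvand Station, February 18, 2018, falls between 17 September 2017 and 25 February 2018, so daylight saving is in effect and Dorvand Station is at UTC−03:30.
17:30 UTC − 3h30m = 14:00 Dorvand Station.

14:00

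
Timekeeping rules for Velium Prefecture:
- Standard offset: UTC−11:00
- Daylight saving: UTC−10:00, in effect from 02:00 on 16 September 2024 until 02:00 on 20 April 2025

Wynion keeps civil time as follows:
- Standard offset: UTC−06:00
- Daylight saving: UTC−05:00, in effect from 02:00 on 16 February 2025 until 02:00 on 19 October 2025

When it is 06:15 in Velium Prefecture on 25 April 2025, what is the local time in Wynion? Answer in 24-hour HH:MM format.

25 April 2025 does not fall between 16 September 2024 and 20 April 2025, so daylight saving is not in effect and Velium Prefecture is at UTC−11:00.
06:15 Velium Prefecture + 11h = 17:15 UTC.
At the standard offset (UTC−06:00), 17:15 UTC − 6h = 11:15 Wynion standard time.
Daylight saving runs 16 February – 19 October; the standard-time date in Wynion, 25 April 2025, is inside that window, so Wynion is at UTC−05:00.
17:15 UTC − 5h = 12:15 Wynion.

12:15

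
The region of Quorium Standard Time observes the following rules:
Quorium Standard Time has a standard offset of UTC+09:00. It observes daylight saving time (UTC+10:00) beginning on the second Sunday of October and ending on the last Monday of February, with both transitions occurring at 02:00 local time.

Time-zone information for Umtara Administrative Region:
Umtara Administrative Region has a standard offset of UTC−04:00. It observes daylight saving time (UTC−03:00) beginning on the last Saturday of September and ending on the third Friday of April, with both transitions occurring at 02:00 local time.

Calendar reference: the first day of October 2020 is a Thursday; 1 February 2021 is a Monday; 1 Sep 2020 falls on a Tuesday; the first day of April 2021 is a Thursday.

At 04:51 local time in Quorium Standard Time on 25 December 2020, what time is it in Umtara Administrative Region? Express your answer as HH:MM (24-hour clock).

1 October 2020 is a Thursday, so the first Sunday is October 4 and the second is October 11.
1 February 2021 is a Monday, so Mondays fall on 1, 8, 15, 22; the last is February 22.
25 December 2020 falls between 11 October 2020 and 22 February 2021, so daylight saving is in effect and Quorium Standard Time is at UTC+10:00.
04:51 Quorium Standard Time − 10h = 18:51 UTC (rolling into the previous day, 24 December 2020).
1 September 2020 is a Tuesday, so Saturdays fall on 5, 12, 19, 26; the last is September 26.
1 April 2021 is a Thursday, so the first Friday is April 2 and the third is April 16.
At the standard offset (UTC−04:00), 18:51 UTC − 4h = 14:51 Umtara Administrative Region standard time.
The standard-time date in Umtara Administrative Region, 24 December 2020, falls between 26 September 2020 and 16 April 2021, so daylight saving is in effect and Umtara Administrative Region is at UTC−03:00.
18:51 UTC − 3h = 15:51 Umtara Administrative Region.

15:51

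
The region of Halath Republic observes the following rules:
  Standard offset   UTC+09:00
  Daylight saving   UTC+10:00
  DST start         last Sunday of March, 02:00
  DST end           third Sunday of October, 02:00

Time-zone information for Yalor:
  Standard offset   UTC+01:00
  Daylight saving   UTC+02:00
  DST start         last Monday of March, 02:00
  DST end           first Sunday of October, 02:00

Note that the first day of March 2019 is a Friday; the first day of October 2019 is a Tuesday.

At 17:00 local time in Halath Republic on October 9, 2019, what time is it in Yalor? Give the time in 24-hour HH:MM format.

08:00

1 March 2019 is a Friday, so Sundays fall on 3, 10, 17, 24, 31; the last is March 31.
1 October 2019 is a Tuesday, so the first Sunday is October 6 and the third is October 20.
October 9, 2019 falls between 31 March and 20 October, so daylight saving is in effect and Halath Republic is at UTC+10:00.
17:00 Halath Republic − 10h = 07:00 UTC.
1 March 2019 is a Friday, so Mondays fall on 4, 11, 18, 25; the last is March 25.
1 October 2019 is a Tuesday, so the first Sunday is October 6.
At the standard offset (UTC+01:00), 07:00 UTC + 1h = 08:00 Yalor standard time.
The standard-time date in Yalor, October 9, 2019, does not fall between 25 March and 6 October, so daylight saving is not in effect and Yalor is at UTC+01:00.
07:00 UTC + 1h = 08:00 Yalor.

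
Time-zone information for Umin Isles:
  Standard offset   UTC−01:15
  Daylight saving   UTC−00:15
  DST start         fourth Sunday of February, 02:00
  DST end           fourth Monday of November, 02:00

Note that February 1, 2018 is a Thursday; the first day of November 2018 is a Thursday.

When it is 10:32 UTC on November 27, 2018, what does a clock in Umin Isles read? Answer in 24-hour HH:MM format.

09:17

1 February 2018 is a Thursday, so the first Sunday is February 4 and the fourth is February 25.
1 November 2018 is a Thursday, so the first Monday is November 5 and the fourth is November 26.
At the standard offset (UTC−01:15), 10:32 UTC − 1h15m = 09:17 Umin Isles standard time.
The standard-time date in Umin Isles, November 27, 2018, does not fall between 25 February and 26 November, so daylight saving is not in effect and Umin Isles is at UTC−01:15.
10:32 UTC − 1h15m = 09:17 local.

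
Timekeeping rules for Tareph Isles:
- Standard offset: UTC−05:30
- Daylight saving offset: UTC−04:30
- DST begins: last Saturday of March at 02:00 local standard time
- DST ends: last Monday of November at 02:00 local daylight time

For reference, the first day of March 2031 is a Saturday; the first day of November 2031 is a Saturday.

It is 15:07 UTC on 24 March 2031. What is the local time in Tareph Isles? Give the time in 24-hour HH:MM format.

1 March 2031 is a Saturday, so Saturdays fall on 1, 8, 15, 22, 29; the last is March 29.
1 November 2031 is a Saturday, so Mondays fall on 3, 10, 17, 24; the last is November 24.
At the standard offset (UTC−05:30), 15:07 UTC − 5h30m = 09:37 Tareph Isles standard time.
The standard-time date in Tareph Isles, 24 March 2031, is outside the daylight-saving period (29 March – 24 November), so Tareph Isles is on standard time, UTC−05:30.
15:07 UTC − 5h30m = 09:37 local.

09:37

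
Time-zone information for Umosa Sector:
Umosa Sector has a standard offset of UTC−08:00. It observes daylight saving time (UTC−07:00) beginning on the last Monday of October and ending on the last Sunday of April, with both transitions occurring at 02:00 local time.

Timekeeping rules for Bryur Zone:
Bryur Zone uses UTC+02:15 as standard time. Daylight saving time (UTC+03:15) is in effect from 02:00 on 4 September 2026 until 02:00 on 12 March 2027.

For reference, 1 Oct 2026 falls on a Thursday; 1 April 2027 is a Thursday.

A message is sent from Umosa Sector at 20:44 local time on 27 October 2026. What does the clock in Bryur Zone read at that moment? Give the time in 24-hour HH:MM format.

06:59

1 October 2026 is a Thursday, so Mondays fall on 5, 12, 19, 26; the last is October 26.
1 April 2027 is a Thursday, so Sundays fall on 4, 11, 18, 25; the last is April 25.
27 October 2026 lies within the daylight-saving period (26 October 2026 – 25 April 2027), so Umosa Sector is on daylight time, UTC−07:00.
20:44 Umosa Sector + 7h = 03:44 UTC (rolling into the next day, 28 October 2026).
At the standard offset (UTC+02:15), 03:44 UTC + 2h15m = 05:59 Bryur Zone standard time.
Daylight saving runs 4 September 2026 – 12 March 2027; the standard-time date in Bryur Zone, 28 October 2026, is inside that window, so Bryur Zone is at UTC+03:15.
03:44 UTC + 3h15m = 06:59 Bryur Zone.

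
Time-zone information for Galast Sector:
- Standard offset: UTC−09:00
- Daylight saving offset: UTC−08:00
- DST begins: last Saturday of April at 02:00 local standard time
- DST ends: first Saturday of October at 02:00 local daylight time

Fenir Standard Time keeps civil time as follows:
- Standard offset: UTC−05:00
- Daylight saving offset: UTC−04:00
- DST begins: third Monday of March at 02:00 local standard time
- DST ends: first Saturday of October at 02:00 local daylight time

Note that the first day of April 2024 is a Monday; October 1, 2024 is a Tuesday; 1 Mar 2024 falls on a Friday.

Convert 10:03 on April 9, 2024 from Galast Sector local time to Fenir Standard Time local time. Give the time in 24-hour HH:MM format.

1 April 2024 is a Monday, so Saturdays fall on 6, 13, 20, 27; the last is April 27.
1 October 2024 is a Tuesday, so the first Saturday is October 5.
April 9, 2024 is outside the daylight-saving period (27 April – 5 October), so Galast Sector is on standard time, UTC−09:00.
10:03 Galast Sector + 9h = 19:03 UTC.
1 March 2024 is a Friday, so the first Monday is March 4 and the third is March 18.
1 October 2024 is a Tuesday, so the first Saturday is October 5.
At the standard offset (UTC−05:00), 19:03 UTC − 5h = 14:03 Fenir Standard Time standard time.
The standard-time date in Fenir Standard Time, April 9, 2024, falls between 18 March and 5 October, so daylight saving is in effect and Fenir Standard Time is at UTC−04:00.
19:03 UTC − 4h = 15:03 Fenir Standard Time.

15:03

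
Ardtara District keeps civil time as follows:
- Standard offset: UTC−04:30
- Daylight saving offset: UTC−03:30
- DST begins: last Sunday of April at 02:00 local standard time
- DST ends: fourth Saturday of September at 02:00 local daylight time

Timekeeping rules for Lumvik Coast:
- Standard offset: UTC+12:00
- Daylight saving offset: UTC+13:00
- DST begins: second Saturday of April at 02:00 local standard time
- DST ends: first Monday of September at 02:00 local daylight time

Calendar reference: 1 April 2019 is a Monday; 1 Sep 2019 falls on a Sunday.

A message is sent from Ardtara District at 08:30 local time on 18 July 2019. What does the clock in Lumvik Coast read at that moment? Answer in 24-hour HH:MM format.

01:00

1 April 2019 is a Monday, so Sundays fall on 7, 14, 21, 28; the last is April 28.
1 September 2019 is a Sunday, so the first Saturday is September 7 and the fourth is September 28.
18 July 2019 lies within the daylight-saving period (28 April – 28 September), so Ardtara District is on daylight time, UTC−03:30.
08:30 Ardtara District + 3h30m = 12:00 UTC.
1 April 2019 is a Monday, so the first Saturday is April 6 and the second is April 13.
1 September 2019 is a Sunday, so the first Monday is September 2.
At the standard offset (UTC+12:00), 12:00 UTC + 12h = 00:00 Lumvik Coast standard time (rolling into the next day, 19 July 2019).
The standard-time date in Lumvik Coast, 19 July 2019, falls between 13 April and 2 September, so daylight saving is in effect and Lumvik Coast is at UTC+13:00.
12:00 UTC + 13h = 01:00 Lumvik Coast (rolling into the next day, 19 July 2019).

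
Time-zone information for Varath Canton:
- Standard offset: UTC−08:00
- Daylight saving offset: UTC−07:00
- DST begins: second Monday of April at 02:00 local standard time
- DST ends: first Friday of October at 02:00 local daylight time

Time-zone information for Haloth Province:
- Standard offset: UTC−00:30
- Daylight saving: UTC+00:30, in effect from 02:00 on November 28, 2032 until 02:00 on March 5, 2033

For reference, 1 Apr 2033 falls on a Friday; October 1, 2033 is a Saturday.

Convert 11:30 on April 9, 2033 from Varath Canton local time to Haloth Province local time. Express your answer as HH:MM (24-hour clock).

1 April 2033 is a Friday, so the first Monday is April 4 and the second is April 11.
1 October 2033 is a Saturday, so the first Friday is October 7.
Daylight saving runs 11 April – 7 October; April 9, 2033 is outside that window, so Varath Canton is on standard time at UTC−08:00.
11:30 Varath Canton + 8h = 19:30 UTC.
At the standard offset (UTC−00:30), 19:30 UTC − 0h30m = 19:00 Haloth Province standard time.
The standard-time date in Haloth Province, April 9, 2033, is outside the daylight-saving period (28 November 2032 – 5 March 2033), so Haloth Province is on standard time, UTC−00:30.
19:30 UTC − 0h30m = 19:00 Haloth Province.

19:00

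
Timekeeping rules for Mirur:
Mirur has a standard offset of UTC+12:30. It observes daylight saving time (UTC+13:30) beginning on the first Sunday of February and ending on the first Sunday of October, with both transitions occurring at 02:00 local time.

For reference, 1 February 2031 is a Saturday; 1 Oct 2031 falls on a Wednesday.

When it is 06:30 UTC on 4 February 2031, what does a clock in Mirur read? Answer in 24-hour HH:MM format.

20:00

1 February 2031 is a Saturday, so the first Sunday is February 2.
1 October 2031 is a Wednesday, so the first Sunday is October 5.
At the standard offset (UTC+12:30), 06:30 UTC + 12h30m = 19:00 Mirur standard time.
The standard-time date in Mirur, 4 February 2031, lies within the daylight-saving period (2 February – 5 October), so Mirur is on daylight time, UTC+13:30.
06:30 UTC + 13h30m = 20:00 local.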